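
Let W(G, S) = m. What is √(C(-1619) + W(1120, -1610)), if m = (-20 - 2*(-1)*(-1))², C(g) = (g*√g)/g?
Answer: √(484 + I*√1619) ≈ 22.019 + 0.91368*I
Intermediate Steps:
C(g) = √g (C(g) = g^(3/2)/g = √g)
m = 484 (m = (-20 + 2*(-1))² = (-20 - 2)² = (-22)² = 484)
W(G, S) = 484
√(C(-1619) + W(1120, -1610)) = √(√(-1619) + 484) = √(I*√1619 + 484) = √(484 + I*√1619)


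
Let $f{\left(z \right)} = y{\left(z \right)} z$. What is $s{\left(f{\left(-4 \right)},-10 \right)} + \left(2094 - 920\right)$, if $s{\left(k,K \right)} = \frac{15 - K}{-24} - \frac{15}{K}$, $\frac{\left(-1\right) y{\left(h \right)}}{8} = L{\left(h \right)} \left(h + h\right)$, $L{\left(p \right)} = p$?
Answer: $\frac{28187}{24} \approx 1174.5$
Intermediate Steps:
$y{\left(h \right)} = - 16 h^{2}$ ($y{\left(h \right)} = - 8 h \left(h + h\right) = - 8 h 2 h = - 8 \cdot 2 h^{2} = - 16 h^{2}$)
$f{\left(z \right)} = - 16 z^{3}$ ($f{\left(z \right)} = - 16 z^{2} z = - 16 z^{3}$)
$s{\left(k,K \right)} = - \frac{5}{8} - \frac{15}{K} + \frac{K}{24}$ ($s{\left(k,K \right)} = \left(15 - K\right) \left(- \frac{1}{24}\right) - \frac{15}{K} = \left(- \frac{5}{8} + \frac{K}{24}\right) - \frac{15}{K} = - \frac{5}{8} - \frac{15}{K} + \frac{K}{24}$)
$s{\left(f{\left(-4 \right)},-10 \right)} + \left(2094 - 920\right) = \frac{-360 - 10 \left(-15 - 10\right)}{24 \left(-10\right)} + \left(2094 - 920\right) = \frac{1}{24} \left(- \frac{1}{10}\right) \left(-360 - -250\right) + \left(2094 - 920\right) = \frac{1}{24} \left(- \frac{1}{10}\right) \left(-360 + 250\right) + 1174 = \frac{1}{24} \left(- \frac{1}{10}\right) \left(-110\right) + 1174 = \frac{11}{24} + 1174 = \frac{28187}{24}$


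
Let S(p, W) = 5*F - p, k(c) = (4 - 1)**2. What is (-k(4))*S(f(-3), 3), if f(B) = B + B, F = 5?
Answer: -279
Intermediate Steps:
k(c) = 9 (k(c) = 3**2 = 9)
f(B) = 2*B
S(p, W) = 25 - p (S(p, W) = 5*5 - p = 25 - p)
(-k(4))*S(f(-3), 3) = (-1*9)*(25 - 2*(-3)) = -9*(25 - 1*(-6)) = -9*(25 + 6) = -9*31 = -279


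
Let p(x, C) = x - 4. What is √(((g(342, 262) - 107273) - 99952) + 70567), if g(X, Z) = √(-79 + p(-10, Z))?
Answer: √(-136658 + I*√93) ≈ 0.013 + 369.67*I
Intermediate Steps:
p(x, C) = -4 + x
g(X, Z) = I*√93 (g(X, Z) = √(-79 + (-4 - 10)) = √(-79 - 14) = √(-93) = I*√93)
√(((g(342, 262) - 107273) - 99952) + 70567) = √(((I*√93 - 107273) - 99952) + 70567) = √(((-107273 + I*√93) - 99952) + 70567) = √((-207225 + I*√93) + 70567) = √(-136658 + I*√93)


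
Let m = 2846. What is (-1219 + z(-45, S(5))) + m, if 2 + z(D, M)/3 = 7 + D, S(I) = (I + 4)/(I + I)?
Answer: 1507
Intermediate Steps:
S(I) = (4 + I)/(2*I) (S(I) = (4 + I)/((2*I)) = (4 + I)*(1/(2*I)) = (4 + I)/(2*I))
z(D, M) = 15 + 3*D (z(D, M) = -6 + 3*(7 + D) = -6 + (21 + 3*D) = 15 + 3*D)
(-1219 + z(-45, S(5))) + m = (-1219 + (15 + 3*(-45))) + 2846 = (-1219 + (15 - 135)) + 2846 = (-1219 - 120) + 2846 = -1339 + 2846 = 1507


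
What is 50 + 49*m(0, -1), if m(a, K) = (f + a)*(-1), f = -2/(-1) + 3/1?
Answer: -195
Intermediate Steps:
f = 5 (f = -2*(-1) + 3*1 = 2 + 3 = 5)
m(a, K) = -5 - a (m(a, K) = (5 + a)*(-1) = -5 - a)
50 + 49*m(0, -1) = 50 + 49*(-5 - 1*0) = 50 + 49*(-5 + 0) = 50 + 49*(-5) = 50 - 245 = -195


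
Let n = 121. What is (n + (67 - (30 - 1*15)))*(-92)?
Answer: -15916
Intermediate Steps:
(n + (67 - (30 - 1*15)))*(-92) = (121 + (67 - (30 - 1*15)))*(-92) = (121 + (67 - (30 - 15)))*(-92) = (121 + (67 - 1*15))*(-92) = (121 + (67 - 15))*(-92) = (121 + 52)*(-92) = 173*(-92) = -15916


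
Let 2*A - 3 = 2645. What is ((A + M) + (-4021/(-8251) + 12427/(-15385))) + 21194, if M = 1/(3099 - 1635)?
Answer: 246161365050851/10931914920 ≈ 22518.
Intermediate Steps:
A = 1324 (A = 3/2 + (½)*2645 = 3/2 + 2645/2 = 1324)
M = 1/1464 ≈ 0.00068306
((A + M) + (-4021/(-8251) + 12427/(-15385))) + 21194 = ((1324 + 1/1464) + (-4021/(-8251) + 12427/(-15385))) + 21194 = (1938337/1464 + (-4021*(-1/8251) + 12427*(-1/15385))) + 21194 = (1938337/1464 + (4021/8251 - 731/905)) + 21194 = (1938337/1464 - 2392476/7467155) + 21194 = 14470360236371/10931914920 + 21194 = 246161365050851/10931914920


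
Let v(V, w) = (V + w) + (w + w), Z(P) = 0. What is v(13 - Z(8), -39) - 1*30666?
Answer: -30770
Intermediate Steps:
v(V, w) = V + 3*w (v(V, w) = (V + w) + 2*w = V + 3*w)
v(13 - Z(8), -39) - 1*30666 = ((13 - 1*0) + 3*(-39)) - 1*30666 = ((13 + 0) - 117) - 30666 = (13 - 117) - 30666 = -104 - 30666 = -30770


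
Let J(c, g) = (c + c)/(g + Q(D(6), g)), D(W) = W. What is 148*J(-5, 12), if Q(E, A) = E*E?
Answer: -185/6 ≈ -30.833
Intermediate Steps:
Q(E, A) = E²
J(c, g) = 2*c/(36 + g) (J(c, g) = (c + c)/(g + 6²) = (2*c)/(g + 36) = (2*c)/(36 + g) = 2*c/(36 + g))
148*J(-5, 12) = 148*(2*(-5)/(36 + 12)) = 148*(2*(-5)/48) = 148*(2*(-5)*(1/48)) = 148*(-5/24) = -185/6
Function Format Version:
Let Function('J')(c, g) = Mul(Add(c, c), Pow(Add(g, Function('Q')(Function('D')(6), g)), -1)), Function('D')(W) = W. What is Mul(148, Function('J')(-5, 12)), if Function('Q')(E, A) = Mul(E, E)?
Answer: Rational(-185, 6) ≈ -30.833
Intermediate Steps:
Function('Q')(E, A) = Pow(E, 2)
Function('J')(c, g) = Mul(2, c, Pow(Add(36, g), -1)) (Function('J')(c, g) = Mul(Add(c, c), Pow(Add(g, Pow(6, 2)), -1)) = Mul(Mul(2, c), Pow(Add(g, 36), -1)) = Mul(Mul(2, c), Pow(Add(36, g), -1)) = Mul(2, c, Pow(Add(36, g), -1)))
Mul(148, Function('J')(-5, 12)) = Mul(148, Mul(2, -5, Pow(Add(36, 12), -1))) = Mul(148, Mul(2, -5, Pow(48, -1))) = Mul(148, Mul(2, -5, Rational(1, 48))) = Mul(148, Rational(-5, 24)) = Rational(-185, 6)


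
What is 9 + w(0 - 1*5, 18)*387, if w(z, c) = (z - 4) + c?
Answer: 3492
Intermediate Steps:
w(z, c) = -4 + c + z (w(z, c) = (-4 + z) + c = -4 + c + z)
9 + w(0 - 1*5, 18)*387 = 9 + (-4 + 18 + (0 - 1*5))*387 = 9 + (-4 + 18 + (0 - 5))*387 = 9 + (-4 + 18 - 5)*387 = 9 + 9*387 = 9 + 3483 = 3492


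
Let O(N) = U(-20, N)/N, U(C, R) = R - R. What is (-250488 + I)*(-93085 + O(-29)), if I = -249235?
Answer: 46516715455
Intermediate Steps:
U(C, R) = 0
O(N) = 0 (O(N) = 0/N = 0)
(-250488 + I)*(-93085 + O(-29)) = (-250488 - 249235)*(-93085 + 0) = -499723*(-93085) = 46516715455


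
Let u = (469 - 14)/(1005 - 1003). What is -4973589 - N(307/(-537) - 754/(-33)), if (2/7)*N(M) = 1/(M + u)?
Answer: -4892126599552/983621 ≈ -4.9736e+6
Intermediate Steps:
u = 455/2 ≈ 227.50
N(M) = 7/(2*(455/2 + M)) (N(M) = 7/(2*(M + 455/2)) = 7/(2*(455/2 + M)))
-4973589 - N(307/(-537) - 754/(-33)) = -4973589 - 7/(455 + 2*(307/(-537) - 754/(-33))) = -4973589 - 7/(455 + 2*(307*(-1/537) - 754*(-1/33))) = -4973589 - 7/(455 + 2*(-307/537 + 754/33)) = -4973589 - 7/(455 + 2*(43863/1969)) = -4973589 - 7/(455 + 87726/1969) = -4973589 - 7/983621/1969 = -4973589 - 7*1969/983621 = -4973589 - 1*13783/983621 = -4973589 - 13783/983621 = -4892126599552/983621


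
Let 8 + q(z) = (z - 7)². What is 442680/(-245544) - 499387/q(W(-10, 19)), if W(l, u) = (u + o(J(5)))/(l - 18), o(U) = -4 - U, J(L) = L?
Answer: -1001575527057/92498471 ≈ -10828.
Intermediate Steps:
W(l, u) = (-9 + u)/(-18 + l) (W(l, u) = (u + (-4 - 1*5))/(l - 18) = (u + (-4 - 5))/(-18 + l) = (u - 9)/(-18 + l) = (-9 + u)/(-18 + l))
q(z) = -8 + (-7 + z)² (q(z) = -8 + (z - 7)² = -8 + (-7 + z)²)
442680/(-245544) - 499387/q(W(-10, 19)) = 442680/(-245544) - 499387/(-8 + (-7 + (-9 + 19)/(-18 - 10))²) = 442680*(-1/245544) - 499387/(-8 + (-7 + 10/(-28))²) = -18445/10231 - 499387/(-8 + (-7 - 1/28*10)²) = -18445/10231 - 499387/(-8 + (-7 - 5/14)²) = -18445/10231 - 499387/(-8 + (-103/14)²) = -18445/10231 - 499387/(-8 + 10609/196) = -18445/10231 - 499387/9041/196 = -18445/10231 - 499387*196/9041 = -18445/10231 - 97879852/9041 = -1001575527057/92498471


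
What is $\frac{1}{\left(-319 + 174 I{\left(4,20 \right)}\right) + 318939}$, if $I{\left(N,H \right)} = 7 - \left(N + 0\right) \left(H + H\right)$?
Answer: $\frac{1}{291998} \approx 3.4247 \cdot 10^{-6}$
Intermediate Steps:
$I{\left(N,H \right)} = 7 - 2 H N$ ($I{\left(N,H \right)} = 7 - N 2 H = 7 - 2 H N$)
$\frac{1}{\left(-319 + 174 I{\left(4,20 \right)}\right) + 318939} = \frac{1}{\left(-319 + 174 \left(7 - 40 \cdot 4\right)\right) + 318939} = \frac{1}{\left(-319 + 174 \left(7 - 160\right)\right) + 318939} = \frac{1}{\left(-319 + 174 \left(-153\right)\right) + 318939} = \frac{1}{\left(-319 - 26622\right) + 318939} = \frac{1}{-26941 + 318939} = \frac{1}{291998}$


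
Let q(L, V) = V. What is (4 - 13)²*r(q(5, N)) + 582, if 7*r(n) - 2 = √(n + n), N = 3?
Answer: 4236/7 + 81*√6/7 ≈ 633.49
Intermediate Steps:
r(n) = 2/7 + √2*√n/7 (r(n) = 2/7 + √(n + n)/7 = 2/7 + √(2*n)/7 = 2/7 + (√2*√n)/7 = 2/7 + √2*√n/7)
(4 - 13)²*r(q(5, N)) + 582 = (4 - 13)²*(2/7 + √2*√3/7) + 582 = (-9)²*(2/7 + √6/7) + 582 = 81*(2/7 + √6/7) + 582 = (162/7 + 81*√6/7) + 582 = 4236/7 + 81*√6/7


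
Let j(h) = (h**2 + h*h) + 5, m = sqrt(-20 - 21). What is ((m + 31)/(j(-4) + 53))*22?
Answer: 341/45 + 11*I*sqrt(41)/45 ≈ 7.5778 + 1.5652*I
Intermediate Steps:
m = I*sqrt(41) (m = sqrt(-41) = I*sqrt(41) ≈ 6.4031*I)
j(h) = 5 + 2*h**2 (j(h) = (h**2 + h**2) + 5 = 2*h**2 + 5 = 5 + 2*h**2)
((m + 31)/(j(-4) + 53))*22 = ((I*sqrt(41) + 31)/((5 + 2*(-4)**2) + 53))*22 = ((31 + I*sqrt(41))/((5 + 2*16) + 53))*22 = ((31 + I*sqrt(41))/((5 + 32) + 53))*22 = ((31 + I*sqrt(41))/(37 + 53))*22 = ((31 + I*sqrt(41))/90)*22 = ((31 + I*sqrt(41))*(1/90))*22 = (31/90 + I*sqrt(41)/90)*22 = 341/45 + 11*I*sqrt(41)/45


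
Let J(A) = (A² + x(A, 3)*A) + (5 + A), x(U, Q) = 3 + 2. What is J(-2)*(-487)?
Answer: 1461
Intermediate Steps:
x(U, Q) = 5
J(A) = 5 + A² + 6*A (J(A) = (A² + 5*A) + (5 + A) = 5 + A² + 6*A)
J(-2)*(-487) = (5 + (-2)² + 6*(-2))*(-487) = (5 + 4 - 12)*(-487) = -3*(-487) = 1461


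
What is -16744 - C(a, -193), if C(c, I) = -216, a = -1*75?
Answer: -16528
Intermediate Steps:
a = -75
-16744 - C(a, -193) = -16744 - 1*(-216) = -16744 + 216 = -16528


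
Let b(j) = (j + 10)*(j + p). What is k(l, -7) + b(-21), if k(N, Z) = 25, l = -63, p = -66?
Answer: 982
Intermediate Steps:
b(j) = (-66 + j)*(10 + j) (b(j) = (j + 10)*(j - 66) = (10 + j)*(-66 + j) = (-66 + j)*(10 + j))
k(l, -7) + b(-21) = 25 + (-660 + (-21)² - 56*(-21)) = 25 + (-660 + 441 + 1176) = 25 + 957 = 982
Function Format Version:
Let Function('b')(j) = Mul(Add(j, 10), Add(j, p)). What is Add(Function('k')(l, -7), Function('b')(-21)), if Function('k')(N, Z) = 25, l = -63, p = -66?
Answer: 982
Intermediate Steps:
Function('b')(j) = Mul(Add(-66, j), Add(10, j)) (Function('b')(j) = Mul(Add(j, 10), Add(j, -66)) = Mul(Add(10, j), Add(-66, j)) = Mul(Add(-66, j), Add(10, j)))
Add(Function('k')(l, -7), Function('b')(-21)) = Add(25, Add(-660, Pow(-21, 2), Mul(-56, -21))) = Add(25, Add(-660, 441, 1176)) = Add(25, 957) = 982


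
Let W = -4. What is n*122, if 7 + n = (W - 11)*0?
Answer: -854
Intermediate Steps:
n = -7 (n = -7 + (-4 - 11)*0 = -7 - 15*0 = -7 + 0 = -7)
n*122 = -7*122 = -854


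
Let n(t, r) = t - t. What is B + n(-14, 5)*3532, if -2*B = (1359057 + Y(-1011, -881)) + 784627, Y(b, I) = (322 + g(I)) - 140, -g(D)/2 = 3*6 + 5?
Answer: -1071910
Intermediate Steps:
g(D) = -46 (g(D) = -2*(3*6 + 5) = -2*(18 + 5) = -2*23 = -46)
n(t, r) = 0
Y(b, I) = 136 (Y(b, I) = (322 - 46) - 140 = 276 - 140 = 136)
B = -1071910 (B = -((1359057 + 136) + 784627)/2 = -(1359193 + 784627)/2 = -½*2143820 = -1071910)
B + n(-14, 5)*3532 = -1071910 + 0*3532 = -1071910 + 0 = -1071910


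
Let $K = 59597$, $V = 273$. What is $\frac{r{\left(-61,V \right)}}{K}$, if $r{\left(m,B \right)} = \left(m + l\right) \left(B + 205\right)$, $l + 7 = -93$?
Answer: $- \frac{76958}{59597} \approx -1.2913$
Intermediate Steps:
$l = -100$ ($l = -7 - 93 = -100$)
$r{\left(m,B \right)} = \left(-100 + m\right) \left(205 + B\right)$ ($r{\left(m,B \right)} = \left(m - 100\right) \left(B + 205\right) = \left(-100 + m\right) \left(205 + B\right)$)
$\frac{r{\left(-61,V \right)}}{K} = \frac{-20500 - 27300 + 205 \left(-61\right) + 273 \left(-61\right)}{59597} = \left(-20500 - 27300 - 12505 - 16653\right) \frac{1}{59597} = \left(-76958\right) \frac{1}{59597} = - \frac{76958}{59597}$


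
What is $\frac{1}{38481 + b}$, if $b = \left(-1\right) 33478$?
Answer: $\frac{1}{5003} \approx 0.00019988$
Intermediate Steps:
$b = -33478$
$\frac{1}{38481 + b} = \frac{1}{38481 - 33478} = \frac{1}{5003}$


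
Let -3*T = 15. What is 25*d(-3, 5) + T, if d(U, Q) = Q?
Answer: 120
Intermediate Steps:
T = -5 (T = -1/3*15 = -5)
25*d(-3, 5) + T = 25*5 - 5 = 125 - 5 = 120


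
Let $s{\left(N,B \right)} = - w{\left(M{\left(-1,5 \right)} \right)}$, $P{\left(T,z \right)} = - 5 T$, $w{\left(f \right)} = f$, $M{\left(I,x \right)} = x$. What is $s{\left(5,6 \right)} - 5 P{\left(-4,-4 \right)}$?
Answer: $-105$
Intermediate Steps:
$s{\left(N,B \right)} = -5$ ($s{\left(N,B \right)} = \left(-1\right) 5 = -5$)
$s{\left(5,6 \right)} - 5 P{\left(-4,-4 \right)} = -5 - 5 \left(\left(-5\right) \left(-4\right)\right) = -5 - 100 = -105$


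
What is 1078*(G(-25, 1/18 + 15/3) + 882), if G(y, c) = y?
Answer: 923846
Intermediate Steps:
1078*(G(-25, 1/18 + 15/3) + 882) = 1078*(-25 + 882) = 1078*857 = 923846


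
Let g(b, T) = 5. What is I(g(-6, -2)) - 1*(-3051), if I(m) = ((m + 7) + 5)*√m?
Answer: 3051 + 17*√5 ≈ 3089.0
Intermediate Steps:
I(m) = √m*(12 + m) (I(m) = ((7 + m) + 5)*√m = (12 + m)*√m = √m*(12 + m))
I(g(-6, -2)) - 1*(-3051) = √5*(12 + 5) - 1*(-3051) = √5*17 + 3051 = 17*√5 + 3051 = 3051 + 17*√5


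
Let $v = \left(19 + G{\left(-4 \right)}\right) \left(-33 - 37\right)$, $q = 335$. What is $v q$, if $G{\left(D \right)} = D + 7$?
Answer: $-515900$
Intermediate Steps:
$G{\left(D \right)} = 7 + D$
$v = -1540$ ($v = \left(19 + \left(7 - 4\right)\right) \left(-33 - 37\right) = \left(19 + 3\right) \left(-70\right) = 22 \left(-70\right) = -1540$)
$v q = \left(-1540\right) 335 = -515900$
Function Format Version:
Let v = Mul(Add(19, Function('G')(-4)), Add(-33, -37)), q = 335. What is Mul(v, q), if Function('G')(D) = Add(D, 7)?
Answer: -515900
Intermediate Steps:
Function('G')(D) = Add(7, D)
v = -1540 (v = Mul(Add(19, Add(7, -4)), Add(-33, -37)) = Mul(Add(19, 3), -70) = Mul(22, -70) = -1540)
Mul(v, q) = Mul(-1540, 335) = -515900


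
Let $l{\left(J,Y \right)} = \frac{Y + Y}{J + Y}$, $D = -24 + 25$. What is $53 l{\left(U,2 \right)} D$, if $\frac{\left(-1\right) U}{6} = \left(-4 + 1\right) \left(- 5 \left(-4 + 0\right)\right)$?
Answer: $\frac{106}{181} \approx 0.58564$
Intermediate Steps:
$D = 1$
$U = 360$ ($U = - 6 \left(-4 + 1\right) \left(- 5 \left(-4 + 0\right)\right) = - 6 \left(- 3 \left(\left(-5\right) \left(-4\right)\right)\right) = - 6 \left(\left(-3\right) 20\right) = \left(-6\right) \left(-60\right) = 360$)
$l{\left(J,Y \right)} = \frac{2 Y}{J + Y}$
$53 l{\left(U,2 \right)} D = 53 \cdot 2 \cdot 2 \frac{1}{360 + 2} \cdot 1 = 53 \cdot 2 \cdot 2 \cdot \frac{1}{362} \cdot 1 = 53 \cdot \frac{2}{181} \cdot 1 = \frac{106}{181} \cdot 1 = \frac{106}{181}$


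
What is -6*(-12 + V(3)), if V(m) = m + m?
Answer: 36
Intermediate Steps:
V(m) = 2*m
-6*(-12 + V(3)) = -6*(-12 + 2*3) = -6*(-12 + 6) = -6*(-6) = 36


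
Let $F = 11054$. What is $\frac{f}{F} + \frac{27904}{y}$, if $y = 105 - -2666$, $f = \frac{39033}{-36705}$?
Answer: $\frac{3773859680279}{374765806990} \approx 10.07$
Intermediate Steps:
$f = - \frac{13011}{12235}$ ($f = 39033 \left(- \frac{1}{36705}\right) = - \frac{13011}{12235} \approx -1.0634$)
$y = 2771$ ($y = 105 + 2666 = 2771$)
$\frac{f}{F} + \frac{27904}{y} = - \frac{13011}{12235 \cdot 11054} + \frac{27904}{2771} = \left(- \frac{13011}{12235}\right) \frac{1}{11054} + 27904 \cdot \frac{1}{2771} = - \frac{13011}{135245690} + \frac{27904}{2771} = \frac{3773859680279}{374765806990}$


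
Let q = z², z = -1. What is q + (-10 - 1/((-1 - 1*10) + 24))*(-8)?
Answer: 1061/13 ≈ 81.615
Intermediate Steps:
q = 1 (q = (-1)² = 1)
q + (-10 - 1/((-1 - 1*10) + 24))*(-8) = 1 + (-10 - 1/((-1 - 1*10) + 24))*(-8) = 1 + (-10 - 1/((-1 - 10) + 24))*(-8) = 1 + (-10 - 1/(-11 + 24))*(-8) = 1 + (-10 - 1/13)*(-8) = 1 - 131/13*(-8) = 1 + 1048/13 = 1061/13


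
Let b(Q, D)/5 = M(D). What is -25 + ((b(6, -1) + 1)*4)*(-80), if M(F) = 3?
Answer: -5145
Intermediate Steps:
b(Q, D) = 15 (b(Q, D) = 5*3 = 15)
-25 + ((b(6, -1) + 1)*4)*(-80) = -25 + ((15 + 1)*4)*(-80) = -25 + (16*4)*(-80) = -25 + 64*(-80) = -25 - 5120 = -5145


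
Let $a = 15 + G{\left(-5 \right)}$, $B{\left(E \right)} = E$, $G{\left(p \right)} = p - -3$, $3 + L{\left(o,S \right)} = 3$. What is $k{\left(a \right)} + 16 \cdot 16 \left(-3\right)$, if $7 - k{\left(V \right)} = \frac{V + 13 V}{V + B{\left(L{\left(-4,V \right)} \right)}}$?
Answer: $-775$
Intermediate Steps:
$L{\left(o,S \right)} = 0$ ($L{\left(o,S \right)} = -3 + 3 = 0$)
$G{\left(p \right)} = 3 + p$ ($G{\left(p \right)} = p + 3 = 3 + p$)
$a = 13$ ($a = 15 + \left(3 - 5\right) = 15 - 2 = 13$)
$k{\left(V \right)} = -7$ ($k{\left(V \right)} = 7 - \frac{V + 13 V}{V + 0} = 7 - \frac{14 V}{V} = 7 - 14 = -7$)
$k{\left(a \right)} + 16 \cdot 16 \left(-3\right) = -7 + 16 \cdot 16 \left(-3\right) = -7 + 256 \left(-3\right) = -7 - 768 = -775$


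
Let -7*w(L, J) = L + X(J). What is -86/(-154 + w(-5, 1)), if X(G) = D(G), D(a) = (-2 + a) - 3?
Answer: 602/1069 ≈ 0.56314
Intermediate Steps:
D(a) = -5 + a
X(G) = -5 + G
w(L, J) = 5/7 - J/7 - L/7 (w(L, J) = -(L + (-5 + J))/7 = -(-5 + J + L)/7 = 5/7 - J/7 - L/7)
-86/(-154 + w(-5, 1)) = -86/(-154 + (5/7 - ⅐*1 - ⅐*(-5))) = -86/(-154 + (5/7 - ⅐ + 5/7)) = -86/(-154 + 9/7) = -86/(-1069/7) = -7/1069*(-86) = 602/1069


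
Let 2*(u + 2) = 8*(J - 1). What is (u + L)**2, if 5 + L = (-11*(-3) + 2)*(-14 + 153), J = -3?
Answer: 23444964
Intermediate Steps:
u = -18 (u = -2 + (8*(-3 - 1))/2 = -2 + (8*(-4))/2 = -2 + (1/2)*(-32) = -2 - 16 = -18)
L = 4860 (L = -5 + (-11*(-3) + 2)*(-14 + 153) = -5 + (33 + 2)*139 = -5 + 35*139 = -5 + 4865 = 4860)
(u + L)**2 = (-18 + 4860)**2 = 4842**2 = 23444964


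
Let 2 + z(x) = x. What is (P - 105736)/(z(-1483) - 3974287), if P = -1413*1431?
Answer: 2127739/3975772 ≈ 0.53518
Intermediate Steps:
P = -2022003
z(x) = -2 + x
(P - 105736)/(z(-1483) - 3974287) = (-2022003 - 105736)/((-2 - 1483) - 3974287) = -2127739/(-1485 - 3974287) = -2127739/(-3975772) = -2127739*(-1/3975772) = 2127739/3975772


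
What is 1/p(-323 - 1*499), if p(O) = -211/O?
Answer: 822/211 ≈ 3.8957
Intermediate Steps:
1/p(-323 - 1*499) = 1/(-211/(-323 - 1*499)) = 1/(-211/(-323 - 499)) = 1/(-211/(-822)) = 1/(-211*(-1/822)) = 1/(211/822) = 822/211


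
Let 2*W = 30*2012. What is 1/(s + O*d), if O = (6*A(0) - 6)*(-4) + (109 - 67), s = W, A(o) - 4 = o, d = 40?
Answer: 1/28980 ≈ 3.4507e-5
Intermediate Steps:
A(o) = 4 + o
W = 30180 (W = (30*2012)/2 = (1/2)*60360 = 30180)
s = 30180
O = -30 (O = (6*(4 + 0) - 6)*(-4) + (109 - 67) = (6*4 - 6)*(-4) + 42 = (24 - 6)*(-4) + 42 = 18*(-4) + 42 = -72 + 42 = -30)
1/(s + O*d) = 1/(30180 - 30*40) = 1/(30180 - 1200) = 1/28980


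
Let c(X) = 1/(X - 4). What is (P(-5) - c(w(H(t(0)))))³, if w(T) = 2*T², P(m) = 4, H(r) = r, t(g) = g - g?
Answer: 4913/64 ≈ 76.766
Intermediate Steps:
t(g) = 0
c(X) = 1/(-4 + X)
(P(-5) - c(w(H(t(0)))))³ = (4 - 1/(-4 + 2*0²))³ = (4 - 1/(-4 + 2*0))³ = (4 - 1/(-4 + 0))³ = (4 - 1/(-4))³ = (4 - 1*(-¼))³ = (4 + ¼)³ = (17/4)³ = 4913/64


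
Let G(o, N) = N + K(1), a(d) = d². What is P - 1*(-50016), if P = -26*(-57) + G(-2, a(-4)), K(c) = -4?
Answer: 51510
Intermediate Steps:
G(o, N) = -4 + N (G(o, N) = N - 4 = -4 + N)
P = 1494 (P = -26*(-57) + (-4 + (-4)²) = 1482 + (-4 + 16) = 1482 + 12 = 1494)
P - 1*(-50016) = 1494 - 1*(-50016) = 1494 + 50016 = 51510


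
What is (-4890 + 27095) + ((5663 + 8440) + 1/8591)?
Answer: 311922029/8591 ≈ 36308.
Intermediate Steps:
(-4890 + 27095) + ((5663 + 8440) + 1/8591) = 22205 + (14103 + 1/8591) = 22205 + 121158874/8591 = 311922029/8591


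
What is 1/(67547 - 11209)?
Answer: 1/56338 ≈ 1.7750e-5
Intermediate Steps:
1/(67547 - 11209) = 1/56338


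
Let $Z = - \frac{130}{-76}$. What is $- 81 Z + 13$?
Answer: $- \frac{4771}{38} \approx -125.55$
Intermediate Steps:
$Z = \frac{65}{38}$ ($Z = \left(-130\right) \left(- \frac{1}{76}\right) = \frac{65}{38} \approx 1.7105$)
$- 81 Z + 13 = \left(-81\right) \frac{65}{38} + 13 = - \frac{5265}{38} + 13 = - \frac{4771}{38}$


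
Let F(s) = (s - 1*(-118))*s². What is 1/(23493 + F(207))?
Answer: 1/13949418 ≈ 7.1688e-8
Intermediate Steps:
F(s) = s²*(118 + s) (F(s) = (s + 118)*s² = (118 + s)*s² = s²*(118 + s))
1/(23493 + F(207)) = 1/(23493 + 207²*(118 + 207)) = 1/(23493 + 42849*325) = 1/(23493 + 13925925) = 1/13949418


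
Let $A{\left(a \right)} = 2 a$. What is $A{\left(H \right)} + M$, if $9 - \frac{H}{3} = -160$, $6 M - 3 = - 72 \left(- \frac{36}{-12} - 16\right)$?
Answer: $\frac{2341}{2} \approx 1170.5$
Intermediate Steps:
$M = \frac{313}{2}$ ($M = \frac{1}{2} + \frac{\left(-72\right) \left(- \frac{36}{-12} - 16\right)}{6} = \frac{1}{2} + \frac{\left(-72\right) \left(\left(-36\right) \left(- \frac{1}{12}\right) - 16\right)}{6} = \frac{1}{2} + \frac{\left(-72\right) \left(3 - 16\right)}{6} = \frac{1}{2} + \frac{\left(-72\right) \left(-13\right)}{6} = \frac{1}{2} + \frac{1}{6} \cdot 936 = \frac{1}{2} + 156 = \frac{313}{2} \approx 156.5$)
$H = 507$ ($H = 27 - -480 = 27 + 480 = 507$)
$A{\left(H \right)} + M = 2 \cdot 507 + \frac{313}{2} = 1014 + \frac{313}{2} = \frac{2341}{2}$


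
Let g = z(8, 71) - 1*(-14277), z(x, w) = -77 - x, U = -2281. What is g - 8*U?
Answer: 32440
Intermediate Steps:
g = 14192 (g = (-77 - 1*8) - 1*(-14277) = (-77 - 8) + 14277 = -85 + 14277 = 14192)
g - 8*U = 14192 - 8*(-2281) = 14192 - 1*(-18248) = 14192 + 18248 = 32440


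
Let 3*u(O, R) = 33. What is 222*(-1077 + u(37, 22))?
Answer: -236652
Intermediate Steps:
u(O, R) = 11 (u(O, R) = (⅓)*33 = 11)
222*(-1077 + u(37, 22)) = 222*(-1077 + 11) = 222*(-1066) = -236652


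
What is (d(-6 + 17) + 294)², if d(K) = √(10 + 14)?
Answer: 86460 + 1176*√6 ≈ 89341.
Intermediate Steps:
d(K) = 2*√6 (d(K) = √24 = 2*√6)
(d(-6 + 17) + 294)² = (2*√6 + 294)² = (294 + 2*√6)²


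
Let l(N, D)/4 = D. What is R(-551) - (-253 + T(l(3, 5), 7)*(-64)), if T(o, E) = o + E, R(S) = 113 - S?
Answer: 2645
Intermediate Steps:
l(N, D) = 4*D
T(o, E) = E + o
R(-551) - (-253 + T(l(3, 5), 7)*(-64)) = (113 - 1*(-551)) - (-253 + (7 + 4*5)*(-64)) = (113 + 551) - (-253 + (7 + 20)*(-64)) = 664 - (-253 + 27*(-64)) = 664 - (-253 - 1728) = 664 - 1*(-1981) = 664 + 1981 = 2645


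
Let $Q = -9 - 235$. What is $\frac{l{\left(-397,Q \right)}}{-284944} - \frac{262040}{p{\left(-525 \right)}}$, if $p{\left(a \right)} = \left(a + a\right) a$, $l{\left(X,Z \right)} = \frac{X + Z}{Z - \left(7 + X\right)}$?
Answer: $- \frac{1090098860971}{2293300548000} \approx -0.47534$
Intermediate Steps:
$Q = -244$ ($Q = -9 - 235 = -244$)
$l{\left(X,Z \right)} = \frac{X + Z}{-7 + Z - X}$
$p{\left(a \right)} = 2 a^{2}$ ($p{\left(a \right)} = 2 a a = 2 a^{2}$)
$\frac{l{\left(-397,Q \right)}}{-284944} - \frac{262040}{p{\left(-525 \right)}} = \frac{\frac{1}{7 - 397 - -244} \left(\left(-1\right) \left(-397\right) - -244\right)}{-284944} - \frac{262040}{2 \left(-525\right)^{2}} = \frac{397 + 244}{7 - 397 + 244} \left(- \frac{1}{284944}\right) - \frac{262040}{2 \cdot 275625} = \frac{1}{-146} \cdot 641 \left(- \frac{1}{284944}\right) - \frac{262040}{551250} = \left(- \frac{1}{146}\right) 641 \left(- \frac{1}{284944}\right) - \frac{26204}{55125} = \left(- \frac{641}{146}\right) \left(- \frac{1}{284944}\right) - \frac{26204}{55125} = \frac{641}{41601824} - \frac{26204}{55125} = - \frac{1090098860971}{2293300548000}$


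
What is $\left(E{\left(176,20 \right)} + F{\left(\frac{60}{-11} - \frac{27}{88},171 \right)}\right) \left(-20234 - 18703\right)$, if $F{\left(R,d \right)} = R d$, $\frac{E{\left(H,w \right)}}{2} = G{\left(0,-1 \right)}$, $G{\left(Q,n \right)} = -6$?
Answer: $\frac{3416838561}{88} \approx 3.8828 \cdot 10^{7}$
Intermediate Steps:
$E{\left(H,w \right)} = -12$ ($E{\left(H,w \right)} = 2 \left(-6\right) = -12$)
$\left(E{\left(176,20 \right)} + F{\left(\frac{60}{-11} - \frac{27}{88},171 \right)}\right) \left(-20234 - 18703\right) = \left(-12 + \left(\frac{60}{-11} - \frac{27}{88}\right) 171\right) \left(-20234 - 18703\right) = \left(-12 + \left(60 \left(- \frac{1}{11}\right) - \frac{27}{88}\right) 171\right) \left(-38937\right) = \left(-12 + \left(- \frac{60}{11} - \frac{27}{88}\right) 171\right) \left(-38937\right) = \left(-12 - \frac{86697}{88}\right) \left(-38937\right) = \left(- \frac{87753}{88}\right) \left(-38937\right) = \frac{3416838561}{88}$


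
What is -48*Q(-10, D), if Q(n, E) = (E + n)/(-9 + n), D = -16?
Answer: -1248/19 ≈ -65.684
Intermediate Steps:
Q(n, E) = (E + n)/(-9 + n)
-48*Q(-10, D) = -48*(-16 - 10)/(-9 - 10) = -48*(-26)/(-19) = -(-48)*(-26)/19 = -48*26/19 = -1248/19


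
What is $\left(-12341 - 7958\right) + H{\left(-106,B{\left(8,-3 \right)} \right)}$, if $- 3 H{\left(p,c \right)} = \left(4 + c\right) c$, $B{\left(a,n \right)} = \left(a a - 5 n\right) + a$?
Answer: $-22938$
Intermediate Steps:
$B{\left(a,n \right)} = a + a^{2} - 5 n$ ($B{\left(a,n \right)} = \left(a^{2} - 5 n\right) + a = a + a^{2} - 5 n$)
$H{\left(p,c \right)} = - \frac{c \left(4 + c\right)}{3}$ ($H{\left(p,c \right)} = - \frac{\left(4 + c\right) c}{3} = - \frac{c \left(4 + c\right)}{3}$)
$\left(-12341 - 7958\right) + H{\left(-106,B{\left(8,-3 \right)} \right)} = \left(-12341 - 7958\right) - \frac{\left(8 + 8^{2} - -15\right) \left(4 + \left(8 + 8^{2} - -15\right)\right)}{3} = -20299 - \frac{\left(8 + 64 + 15\right) \left(4 + \left(8 + 64 + 15\right)\right)}{3} = -20299 - 29 \left(4 + 87\right) = -20299 - 29 \cdot 91 = -20299 - 2639 = -22938$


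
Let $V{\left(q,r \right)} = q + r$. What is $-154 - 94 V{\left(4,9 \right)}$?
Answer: $-1376$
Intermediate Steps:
$-154 - 94 V{\left(4,9 \right)} = -154 - 94 \left(4 + 9\right) = -154 - 1222 = -1376$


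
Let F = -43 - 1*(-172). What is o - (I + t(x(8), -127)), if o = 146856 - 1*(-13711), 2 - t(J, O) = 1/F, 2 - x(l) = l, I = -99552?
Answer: 33555094/129 ≈ 2.6012e+5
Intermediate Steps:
F = 129 (F = -43 + 172 = 129)
x(l) = 2 - l
t(J, O) = 257/129 (t(J, O) = 2 - 1/129 = 257/129)
o = 160567 (o = 146856 + 13711 = 160567)
o - (I + t(x(8), -127)) = 160567 - (-99552 + 257/129) = 160567 - 1*(-12841951/129) = 160567 + 12841951/129 = 33555094/129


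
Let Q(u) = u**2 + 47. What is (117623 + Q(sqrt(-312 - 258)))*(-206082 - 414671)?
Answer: -72690176300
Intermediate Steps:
Q(u) = 47 + u**2
(117623 + Q(sqrt(-312 - 258)))*(-206082 - 414671) = (117623 + (47 + (sqrt(-312 - 258))**2))*(-206082 - 414671) = (117623 + (47 + (sqrt(-570))**2))*(-620753) = (117623 + (47 + (I*sqrt(570))**2))*(-620753) = (117623 + (47 - 570))*(-620753) = (117623 - 523)*(-620753) = 117100*(-620753) = -72690176300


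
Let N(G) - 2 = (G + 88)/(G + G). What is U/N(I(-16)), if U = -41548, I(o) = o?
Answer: 166192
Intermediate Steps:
N(G) = 2 + (88 + G)/(2*G) (N(G) = 2 + (G + 88)/(G + G) = 2 + (88 + G)/((2*G)) = 2 + (88 + G)*(1/(2*G)) = 2 + (88 + G)/(2*G))
U/N(I(-16)) = -41548/(5/2 + 44/(-16)) = -41548/(5/2 + 44*(-1/16)) = -41548/(5/2 - 11/4) = -41548/(-¼) = -41548*(-4) = 166192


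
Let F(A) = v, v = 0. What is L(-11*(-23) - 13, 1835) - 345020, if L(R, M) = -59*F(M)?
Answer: -345020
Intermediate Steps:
F(A) = 0
L(R, M) = 0 (L(R, M) = -59*0 = 0)
L(-11*(-23) - 13, 1835) - 345020 = 0 - 345020 = -345020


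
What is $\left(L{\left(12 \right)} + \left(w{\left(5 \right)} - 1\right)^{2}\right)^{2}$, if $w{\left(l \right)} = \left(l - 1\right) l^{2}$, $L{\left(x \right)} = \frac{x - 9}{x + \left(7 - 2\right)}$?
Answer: $\frac{27762224400}{289} \approx 9.6063 \cdot 10^{7}$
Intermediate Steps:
$L{\left(x \right)} = \frac{-9 + x}{5 + x}$ ($L{\left(x \right)} = \frac{-9 + x}{x + \left(7 - 2\right)} = \frac{-9 + x}{x + 5} = \frac{-9 + x}{5 + x}$)
$w{\left(l \right)} = l^{2} \left(-1 + l\right)$ ($w{\left(l \right)} = \left(-1 + l\right) l^{2} = l^{2} \left(-1 + l\right)$)
$\left(L{\left(12 \right)} + \left(w{\left(5 \right)} - 1\right)^{2}\right)^{2} = \left(\frac{-9 + 12}{5 + 12} + \left(5^{2} \left(-1 + 5\right) - 1\right)^{2}\right)^{2} = \left(\frac{1}{17} \cdot 3 + \left(25 \cdot 4 - 1\right)^{2}\right)^{2} = \left(\frac{1}{17} \cdot 3 + \left(100 - 1\right)^{2}\right)^{2} = \left(\frac{3}{17} + 99^{2}\right)^{2} = \left(\frac{3}{17} + 9801\right)^{2} = \left(\frac{166620}{17}\right)^{2} = \frac{27762224400}{289}$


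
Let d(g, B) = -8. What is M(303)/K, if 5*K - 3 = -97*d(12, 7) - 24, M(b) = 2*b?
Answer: 606/151 ≈ 4.0132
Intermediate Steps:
K = 151 (K = 3/5 + (-97*(-8) - 24)/5 = 3/5 + (776 - 24)/5 = 3/5 + (1/5)*752 = 3/5 + 752/5 = 151)
M(303)/K = (2*303)/151 = 606*(1/151) = 606/151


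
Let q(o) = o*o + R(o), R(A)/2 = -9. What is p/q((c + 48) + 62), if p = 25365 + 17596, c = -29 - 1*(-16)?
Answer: 42961/9391 ≈ 4.5747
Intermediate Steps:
c = -13 (c = -29 + 16 = -13)
R(A) = -18 (R(A) = 2*(-9) = -18)
q(o) = -18 + o**2 (q(o) = o*o - 18 = o**2 - 18 = -18 + o**2)
p = 42961
p/q((c + 48) + 62) = 42961/(-18 + ((-13 + 48) + 62)**2) = 42961/(-18 + (35 + 62)**2) = 42961/(-18 + 97**2) = 42961/(-18 + 9409) = 42961/9391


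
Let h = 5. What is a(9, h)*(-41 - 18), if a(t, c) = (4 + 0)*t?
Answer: -2124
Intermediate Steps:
a(t, c) = 4*t
a(9, h)*(-41 - 18) = (4*9)*(-41 - 18) = 36*(-59) = -2124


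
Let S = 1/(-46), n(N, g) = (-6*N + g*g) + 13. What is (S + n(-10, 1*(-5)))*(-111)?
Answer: -500277/46 ≈ -10876.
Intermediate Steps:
n(N, g) = 13 + g² - 6*N (n(N, g) = (-6*N + g²) + 13 = (g² - 6*N) + 13 = 13 + g² - 6*N)
S = -1/46 ≈ -0.021739
(S + n(-10, 1*(-5)))*(-111) = (-1/46 + (13 + (1*(-5))² - 6*(-10)))*(-111) = (-1/46 + (13 + (-5)² + 60))*(-111) = (-1/46 + (13 + 25 + 60))*(-111) = (-1/46 + 98)*(-111) = (4507/46)*(-111) = -500277/46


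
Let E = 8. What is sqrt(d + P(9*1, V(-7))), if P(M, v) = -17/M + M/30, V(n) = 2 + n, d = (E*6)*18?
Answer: sqrt(776170)/30 ≈ 29.367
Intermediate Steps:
d = 864 (d = (8*6)*18 = 48*18 = 864)
P(M, v) = -17/M + M/30 (P(M, v) = -17/M + M*(1/30) = -17/M + M/30)
sqrt(d + P(9*1, V(-7))) = sqrt(864 + (-17/(9*1) + (9*1)/30)) = sqrt(864 + (-17/9 + (1/30)*9)) = sqrt(864 + (-17*1/9 + 3/10)) = sqrt(864 + (-17/9 + 3/10)) = sqrt(864 - 143/90) = sqrt(77617/90) = sqrt(776170)/30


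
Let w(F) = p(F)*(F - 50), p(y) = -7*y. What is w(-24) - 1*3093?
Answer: -15525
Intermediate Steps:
w(F) = -7*F*(-50 + F) (w(F) = (-7*F)*(F - 50) = (-7*F)*(-50 + F) = -7*F*(-50 + F))
w(-24) - 1*3093 = 7*(-24)*(50 - 1*(-24)) - 1*3093 = 7*(-24)*(50 + 24) - 3093 = 7*(-24)*74 - 3093 = -12432 - 3093 = -15525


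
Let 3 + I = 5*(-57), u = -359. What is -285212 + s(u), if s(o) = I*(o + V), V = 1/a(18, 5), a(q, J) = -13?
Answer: -2363372/13 ≈ -1.8180e+5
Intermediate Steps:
I = -288 (I = -3 + 5*(-57) = -3 - 285 = -288)
V = -1/13 (V = 1/(-13) = -1/13 ≈ -0.076923)
s(o) = 288/13 - 288*o (s(o) = -288*(o - 1/13) = -288*(-1/13 + o) = 288/13 - 288*o)
-285212 + s(u) = -285212 + (288/13 - 288*(-359)) = -285212 + (288/13 + 103392) = -285212 + 1344384/13 = -2363372/13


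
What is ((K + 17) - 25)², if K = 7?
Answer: 1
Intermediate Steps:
((K + 17) - 25)² = ((7 + 17) - 25)² = (24 - 25)² = (-1)² = 1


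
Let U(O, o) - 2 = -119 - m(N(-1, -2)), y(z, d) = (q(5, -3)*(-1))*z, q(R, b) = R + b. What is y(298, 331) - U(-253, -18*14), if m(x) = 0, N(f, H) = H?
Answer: -479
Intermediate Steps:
y(z, d) = -2*z (y(z, d) = ((5 - 3)*(-1))*z = (2*(-1))*z = -2*z)
U(O, o) = -117 (U(O, o) = 2 + (-119 - 1*0) = 2 + (-119 + 0) = 2 - 119 = -117)
y(298, 331) - U(-253, -18*14) = -2*298 - 1*(-117) = -596 + 117 = -479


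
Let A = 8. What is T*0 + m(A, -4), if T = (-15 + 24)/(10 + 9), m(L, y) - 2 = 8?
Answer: 10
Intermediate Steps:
m(L, y) = 10 (m(L, y) = 2 + 8 = 10)
T = 9/19 ≈ 0.47368
T*0 + m(A, -4) = (9/19)*0 + 10 = 0 + 10 = 10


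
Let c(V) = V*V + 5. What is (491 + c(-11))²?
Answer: 380689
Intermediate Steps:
c(V) = 5 + V² (c(V) = V² + 5 = 5 + V²)
(491 + c(-11))² = (491 + (5 + (-11)²))² = (491 + (5 + 121))² = (491 + 126)² = 617² = 380689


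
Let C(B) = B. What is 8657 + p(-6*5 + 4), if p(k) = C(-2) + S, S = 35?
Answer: 8690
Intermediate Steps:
p(k) = 33 (p(k) = -2 + 35 = 33)
8657 + p(-6*5 + 4) = 8657 + 33 = 8690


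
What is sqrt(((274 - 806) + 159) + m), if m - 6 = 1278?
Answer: sqrt(911) ≈ 30.183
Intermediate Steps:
m = 1284 (m = 6 + 1278 = 1284)
sqrt(((274 - 806) + 159) + m) = sqrt(((274 - 806) + 159) + 1284) = sqrt((-532 + 159) + 1284) = sqrt(-373 + 1284) = sqrt(911)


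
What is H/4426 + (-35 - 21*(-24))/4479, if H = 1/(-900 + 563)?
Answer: 699538099/6680706198 ≈ 0.10471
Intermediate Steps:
H = -1/337 (H = 1/(-337) = -1/337 ≈ -0.0029674)
H/4426 + (-35 - 21*(-24))/4479 = -1/337/4426 + (-35 - 21*(-24))/4479 = -1/337*1/4426 + (-35 + 504)*(1/4479) = -1/1491562 + 469*(1/4479) = -1/1491562 + 469/4479 = 699538099/6680706198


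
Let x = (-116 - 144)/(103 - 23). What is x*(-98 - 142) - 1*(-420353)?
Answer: 421133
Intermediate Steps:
x = -13/4 (x = -260/80 = -260*1/80 = -13/4 ≈ -3.2500)
x*(-98 - 142) - 1*(-420353) = -13*(-98 - 142)/4 - 1*(-420353) = -13/4*(-240) + 420353 = 780 + 420353 = 421133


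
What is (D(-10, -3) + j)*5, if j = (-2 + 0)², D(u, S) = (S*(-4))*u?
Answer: -580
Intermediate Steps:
D(u, S) = -4*S*u (D(u, S) = (-4*S)*u = -4*S*u)
j = 4 (j = (-2)² = 4)
(D(-10, -3) + j)*5 = (-4*(-3)*(-10) + 4)*5 = (-120 + 4)*5 = -116*5 = -580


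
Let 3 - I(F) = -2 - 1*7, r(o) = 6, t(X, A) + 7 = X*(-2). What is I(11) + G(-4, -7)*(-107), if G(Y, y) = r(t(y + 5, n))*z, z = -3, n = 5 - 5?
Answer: 1938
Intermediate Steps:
n = 0
t(X, A) = -7 - 2*X (t(X, A) = -7 + X*(-2) = -7 - 2*X)
I(F) = 12 (I(F) = 3 - (-2 - 1*7) = 3 - (-2 - 7) = 3 - 1*(-9) = 3 + 9 = 12)
G(Y, y) = -18 (G(Y, y) = 6*(-3) = -18)
I(11) + G(-4, -7)*(-107) = 12 - 18*(-107) = 12 + 1926 = 1938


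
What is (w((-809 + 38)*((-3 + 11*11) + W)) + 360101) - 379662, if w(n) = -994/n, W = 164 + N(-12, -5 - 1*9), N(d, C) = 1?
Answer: -4268072279/218193 ≈ -19561.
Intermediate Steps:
W = 165 (W = 164 + 1 = 165)
(w((-809 + 38)*((-3 + 11*11) + W)) + 360101) - 379662 = (-994*1/((-809 + 38)*((-3 + 11*11) + 165)) + 360101) - 379662 = (-994*(-1/(771*((-3 + 121) + 165))) + 360101) - 379662 = (-994*(-1/(771*(118 + 165))) + 360101) - 379662 = (-994/((-771*283)) + 360101) - 379662 = (-994/(-218193) + 360101) - 379662 = (-994*(-1/218193) + 360101) - 379662 = (994/218193 + 360101) - 379662 = 78571518487/218193 - 379662 = -4268072279/218193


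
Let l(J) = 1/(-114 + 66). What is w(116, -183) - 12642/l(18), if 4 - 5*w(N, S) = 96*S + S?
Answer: 610367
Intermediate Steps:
l(J) = -1/48 (l(J) = 1/(-48) = -1/48)
w(N, S) = 4/5 - 97*S/5 (w(N, S) = 4/5 - (96*S + S)/5 = 4/5 - 97*S/5)
w(116, -183) - 12642/l(18) = (4/5 - 97/5*(-183)) - 12642/(-1/48) = (4/5 + 17751/5) - 12642*(-48) = 3551 - 1*(-606816) = 3551 + 606816 = 610367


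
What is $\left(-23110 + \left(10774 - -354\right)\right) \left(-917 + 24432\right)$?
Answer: $-281756730$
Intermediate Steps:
$\left(-23110 + \left(10774 - -354\right)\right) \left(-917 + 24432\right) = \left(-23110 + \left(10774 + 354\right)\right) 23515 = \left(-23110 + 11128\right) 23515 = \left(-11982\right) 23515 = -281756730$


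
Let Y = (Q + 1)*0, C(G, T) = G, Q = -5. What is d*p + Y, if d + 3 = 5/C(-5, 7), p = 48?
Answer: -192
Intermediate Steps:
d = -4 (d = -3 + 5/(-5) = -3 + 5*(-⅕) = -3 - 1 = -4)
Y = 0 (Y = (-5 + 1)*0 = -4*0 = 0)
d*p + Y = -4*48 + 0 = -192 + 0 = -192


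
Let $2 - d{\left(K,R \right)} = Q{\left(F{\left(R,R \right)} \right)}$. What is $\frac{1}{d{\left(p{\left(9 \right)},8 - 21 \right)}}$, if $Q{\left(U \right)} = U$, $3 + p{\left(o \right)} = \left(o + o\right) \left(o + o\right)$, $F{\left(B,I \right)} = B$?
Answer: $\frac{1}{15} \approx 0.066667$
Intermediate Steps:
$p{\left(o \right)} = -3 + 4 o^{2}$ ($p{\left(o \right)} = -3 + \left(o + o\right) \left(o + o\right) = -3 + 2 o 2 o = -3 + 4 o^{2}$)
$d{\left(K,R \right)} = 2 - R$
$\frac{1}{d{\left(p{\left(9 \right)},8 - 21 \right)}} = \frac{1}{2 - \left(8 - 21\right)} = \frac{1}{2 - -13} = \frac{1}{2 + 13} = \frac{1}{15}$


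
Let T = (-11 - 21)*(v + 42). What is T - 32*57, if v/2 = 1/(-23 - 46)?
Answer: -218528/69 ≈ -3167.1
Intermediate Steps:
v = -2/69 (v = 2/(-23 - 46) = 2/(-69) = 2*(-1/69) = -2/69 ≈ -0.028986)
T = -92672/69 (T = (-11 - 21)*(-2/69 + 42) = -32*2896/69 = -92672/69 ≈ -1343.1)
T - 32*57 = -92672/69 - 32*57 = -92672/69 - 1824 = -218528/69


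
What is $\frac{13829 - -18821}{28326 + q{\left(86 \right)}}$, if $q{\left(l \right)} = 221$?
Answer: $\frac{32650}{28547} \approx 1.1437$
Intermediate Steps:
$\frac{13829 - -18821}{28326 + q{\left(86 \right)}} = \frac{13829 - -18821}{28326 + 221} = \frac{13829 + \left(-5754 + 24575\right)}{28547} = \left(13829 + 18821\right) \frac{1}{28547} = 32650 \cdot \frac{1}{28547} = \frac{32650}{28547}$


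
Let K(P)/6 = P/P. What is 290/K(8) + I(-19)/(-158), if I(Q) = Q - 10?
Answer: 22997/474 ≈ 48.517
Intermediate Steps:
I(Q) = -10 + Q
K(P) = 6 (K(P) = 6*(P/P) = 6*1 = 6)
290/K(8) + I(-19)/(-158) = 290/6 + (-10 - 19)/(-158) = 290*(⅙) - 29*(-1/158) = 145/3 + 29/158 = 22997/474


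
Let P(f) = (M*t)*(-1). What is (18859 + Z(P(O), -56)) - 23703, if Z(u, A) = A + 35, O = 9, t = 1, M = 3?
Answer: -4865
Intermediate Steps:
P(f) = -3 (P(f) = (3*1)*(-1) = 3*(-1) = -3)
Z(u, A) = 35 + A
(18859 + Z(P(O), -56)) - 23703 = (18859 + (35 - 56)) - 23703 = (18859 - 21) - 23703 = 18838 - 23703 = -4865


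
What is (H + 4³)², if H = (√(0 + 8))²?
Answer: 5184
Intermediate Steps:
H = 8 (H = (√8)² = (2*√2)² = 8)
(H + 4³)² = (8 + 4³)² = (8 + 64)² = 72² = 5184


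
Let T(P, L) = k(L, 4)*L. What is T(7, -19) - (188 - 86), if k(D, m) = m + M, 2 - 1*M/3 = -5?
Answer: -577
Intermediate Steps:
M = 21 (M = 6 - 3*(-5) = 6 + 15 = 21)
k(D, m) = 21 + m (k(D, m) = m + 21 = 21 + m)
T(P, L) = 25*L (T(P, L) = (21 + 4)*L = 25*L)
T(7, -19) - (188 - 86) = 25*(-19) - (188 - 86) = -475 - 1*102 = -475 - 102 = -577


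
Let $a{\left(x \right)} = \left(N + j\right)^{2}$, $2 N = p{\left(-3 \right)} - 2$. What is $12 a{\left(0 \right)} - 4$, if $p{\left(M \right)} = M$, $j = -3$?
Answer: $359$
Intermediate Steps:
$N = - \frac{5}{2}$ ($N = \frac{-3 - 2}{2} = \frac{1}{2} \left(-5\right) = - \frac{5}{2} \approx -2.5$)
$a{\left(x \right)} = \frac{121}{4}$ ($a{\left(x \right)} = \left(- \frac{5}{2} - 3\right)^{2} = \left(- \frac{11}{2}\right)^{2} = \frac{121}{4}$)
$12 a{\left(0 \right)} - 4 = 12 \cdot \frac{121}{4} - 4 = 363 - 4 = 359$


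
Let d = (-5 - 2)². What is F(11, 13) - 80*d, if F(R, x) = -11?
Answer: -3931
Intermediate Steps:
d = 49 (d = (-7)² = 49)
F(11, 13) - 80*d = -11 - 80*49 = -11 - 3920 = -3931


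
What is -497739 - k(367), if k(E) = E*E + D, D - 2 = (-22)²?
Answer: -632914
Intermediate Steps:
D = 486 (D = 2 + (-22)² = 2 + 484 = 486)
k(E) = 486 + E² (k(E) = E*E + 486 = E² + 486 = 486 + E²)
-497739 - k(367) = -497739 - (486 + 367²) = -497739 - (486 + 134689) = -497739 - 1*135175 = -497739 - 135175 = -632914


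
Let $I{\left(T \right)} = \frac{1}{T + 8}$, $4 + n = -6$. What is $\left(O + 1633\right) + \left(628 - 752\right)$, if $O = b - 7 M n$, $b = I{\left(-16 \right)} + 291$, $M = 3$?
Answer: $\frac{16079}{8} \approx 2009.9$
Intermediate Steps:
$n = -10$ ($n = -4 - 6 = -10$)
$I{\left(T \right)} = \frac{1}{8 + T}$
$b = \frac{2327}{8}$ ($b = \frac{1}{8 - 16} + 291 = \frac{1}{-8} + 291 = - \frac{1}{8} + 291 = \frac{2327}{8} \approx 290.88$)
$O = \frac{4007}{8}$ ($O = \frac{2327}{8} - 7 \cdot 3 \left(-10\right) = \frac{2327}{8} - 21 \left(-10\right) = \frac{2327}{8} - -210 = \frac{2327}{8} + 210 = \frac{4007}{8} \approx 500.88$)
$\left(O + 1633\right) + \left(628 - 752\right) = \left(\frac{4007}{8} + 1633\right) + \left(628 - 752\right) = \frac{17071}{8} + \left(628 - 752\right) = \frac{17071}{8} - 124 = \frac{16079}{8}$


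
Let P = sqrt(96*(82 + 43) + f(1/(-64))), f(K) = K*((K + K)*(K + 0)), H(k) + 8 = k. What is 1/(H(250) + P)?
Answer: 31719424/6103236609 - 256*sqrt(3145727998)/6103236609 ≈ 0.0028446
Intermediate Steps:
H(k) = -8 + k
f(K) = 2*K**3 (f(K) = K*((2*K)*K) = K*(2*K**2) = 2*K**3)
P = sqrt(3145727998)/512 (P = sqrt(96*(82 + 43) + 2*(1/(-64))**3) = sqrt(96*125 + 2*(-1/64)**3) = sqrt(12000 + 2*(-1/262144)) = sqrt(12000 - 1/131072) = sqrt(1572863999/131072) = sqrt(3145727998)/512 ≈ 109.54)
1/(H(250) + P) = 1/((-8 + 250) + sqrt(3145727998)/512) = 1/(242 + sqrt(3145727998)/512)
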